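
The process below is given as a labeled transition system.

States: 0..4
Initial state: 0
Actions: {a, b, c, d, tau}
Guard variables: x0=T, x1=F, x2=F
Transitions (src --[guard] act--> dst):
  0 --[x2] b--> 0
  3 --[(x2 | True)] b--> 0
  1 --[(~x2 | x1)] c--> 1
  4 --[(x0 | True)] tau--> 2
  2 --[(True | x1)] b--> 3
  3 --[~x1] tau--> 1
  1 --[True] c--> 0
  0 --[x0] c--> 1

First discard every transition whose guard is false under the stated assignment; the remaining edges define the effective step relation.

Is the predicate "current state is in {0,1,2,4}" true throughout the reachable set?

Answer: INVARIANT HOLDS

Analysis:
Safe = {0,1,2,4}
Reach set: {0,1}
  0: safe
  1: safe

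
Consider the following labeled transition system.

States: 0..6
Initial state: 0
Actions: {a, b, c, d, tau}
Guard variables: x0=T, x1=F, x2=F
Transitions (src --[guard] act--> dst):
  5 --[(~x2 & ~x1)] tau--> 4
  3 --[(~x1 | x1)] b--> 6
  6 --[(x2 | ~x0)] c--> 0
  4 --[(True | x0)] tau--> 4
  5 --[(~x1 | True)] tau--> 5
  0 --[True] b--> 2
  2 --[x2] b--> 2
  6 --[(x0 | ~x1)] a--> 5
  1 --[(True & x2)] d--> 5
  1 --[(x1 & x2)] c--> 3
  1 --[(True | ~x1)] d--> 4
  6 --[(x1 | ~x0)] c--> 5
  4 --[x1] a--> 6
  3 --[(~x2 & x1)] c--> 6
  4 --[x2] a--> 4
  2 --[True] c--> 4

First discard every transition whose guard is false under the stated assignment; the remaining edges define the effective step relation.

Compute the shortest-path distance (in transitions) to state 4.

Answer: 2

Working:
Layered search for 4:
  Layer 0: {0}
  Layer 1: {2}
  Layer 2: {4}
first hit 4 at d=2 via b·c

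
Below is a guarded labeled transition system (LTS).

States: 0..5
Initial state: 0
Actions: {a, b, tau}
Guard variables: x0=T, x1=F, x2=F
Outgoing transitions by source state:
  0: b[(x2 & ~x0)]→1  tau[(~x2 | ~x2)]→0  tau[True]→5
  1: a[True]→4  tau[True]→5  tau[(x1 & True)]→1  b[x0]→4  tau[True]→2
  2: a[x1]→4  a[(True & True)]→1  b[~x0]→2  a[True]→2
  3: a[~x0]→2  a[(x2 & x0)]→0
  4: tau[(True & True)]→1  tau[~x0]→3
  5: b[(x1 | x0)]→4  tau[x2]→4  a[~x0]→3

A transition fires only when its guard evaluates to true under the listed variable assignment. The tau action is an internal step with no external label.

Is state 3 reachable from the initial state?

Guard filter leaves 10 enabled edge(s).
Layer 0: {0}
Layer 1: {5}  total {0,5}
Layer 2: {4}  total {0,4,5}
Layer 3: {1}  total {0,1,4,5}
Layer 4: {2}  total {0,1,2,4,5}
Reach set: {0,1,2,4,5}

Answer: UNREACHABLE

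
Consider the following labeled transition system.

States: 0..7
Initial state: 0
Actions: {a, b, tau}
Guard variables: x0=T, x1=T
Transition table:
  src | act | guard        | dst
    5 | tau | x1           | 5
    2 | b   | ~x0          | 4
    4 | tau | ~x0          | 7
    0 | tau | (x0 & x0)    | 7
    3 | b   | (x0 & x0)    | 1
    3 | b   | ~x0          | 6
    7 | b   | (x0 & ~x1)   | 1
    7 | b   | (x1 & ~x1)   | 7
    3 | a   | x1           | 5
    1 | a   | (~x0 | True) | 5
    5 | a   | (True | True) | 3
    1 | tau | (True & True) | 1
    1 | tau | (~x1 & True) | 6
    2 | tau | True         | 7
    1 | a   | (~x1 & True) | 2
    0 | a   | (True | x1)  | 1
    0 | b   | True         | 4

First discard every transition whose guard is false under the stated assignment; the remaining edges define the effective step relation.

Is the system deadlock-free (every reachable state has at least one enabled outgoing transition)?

Reach set: {0,1,3,4,5,7}
  0: a→1  b→4  tau→7  [3 exit(s)]
  1: a→5  tau→1  [2 exit(s)]
  3: a→5  b→1  [2 exit(s)]
  4: ∅  [no exit]
  5: a→3  tau→5  [2 exit(s)]
  7: ∅  [no exit]
Path to 4: b

Answer: DEADLOCK at state 4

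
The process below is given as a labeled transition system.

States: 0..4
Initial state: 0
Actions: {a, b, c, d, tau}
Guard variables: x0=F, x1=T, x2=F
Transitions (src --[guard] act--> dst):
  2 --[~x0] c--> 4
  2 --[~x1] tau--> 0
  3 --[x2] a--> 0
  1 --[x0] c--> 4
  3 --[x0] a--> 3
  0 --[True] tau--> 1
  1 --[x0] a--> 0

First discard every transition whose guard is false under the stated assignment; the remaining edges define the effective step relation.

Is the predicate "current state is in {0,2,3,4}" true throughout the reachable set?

Answer: INVARIANT VIOLATED at state 1

Working:
Allowed set {0,2,3,4}
R = {0,1}
  0: ✓
  1: outside
counterexample path to 1: tau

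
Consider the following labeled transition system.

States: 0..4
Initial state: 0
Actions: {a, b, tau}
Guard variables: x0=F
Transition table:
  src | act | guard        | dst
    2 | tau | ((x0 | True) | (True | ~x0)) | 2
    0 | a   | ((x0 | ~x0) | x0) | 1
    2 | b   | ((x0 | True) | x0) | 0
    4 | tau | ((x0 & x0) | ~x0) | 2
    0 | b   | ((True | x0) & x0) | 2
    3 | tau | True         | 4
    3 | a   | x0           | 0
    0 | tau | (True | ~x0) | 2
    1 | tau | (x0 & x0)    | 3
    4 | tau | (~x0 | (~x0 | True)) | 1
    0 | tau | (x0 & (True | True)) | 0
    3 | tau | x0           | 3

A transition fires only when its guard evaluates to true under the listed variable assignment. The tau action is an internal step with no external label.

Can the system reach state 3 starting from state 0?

Answer: UNREACHABLE

Working:
7 transition(s) survive guard evaluation.
L0 = {0}
L1 = {1,2}  cumulative {0,1,2}
R = {0,1,2}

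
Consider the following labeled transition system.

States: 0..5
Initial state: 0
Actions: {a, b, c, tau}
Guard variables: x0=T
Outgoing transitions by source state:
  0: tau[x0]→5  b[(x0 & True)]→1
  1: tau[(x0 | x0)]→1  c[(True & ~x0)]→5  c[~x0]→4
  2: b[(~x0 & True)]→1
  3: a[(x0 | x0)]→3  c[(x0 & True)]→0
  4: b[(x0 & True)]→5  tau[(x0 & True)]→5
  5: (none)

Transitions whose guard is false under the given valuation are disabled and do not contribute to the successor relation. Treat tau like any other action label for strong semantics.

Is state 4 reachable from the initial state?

After dropping false guards: 7 live edges.
Layer 0: {0}
Layer 1: {1,5}  total {0,1,5}
R = {0,1,5}

Answer: UNREACHABLE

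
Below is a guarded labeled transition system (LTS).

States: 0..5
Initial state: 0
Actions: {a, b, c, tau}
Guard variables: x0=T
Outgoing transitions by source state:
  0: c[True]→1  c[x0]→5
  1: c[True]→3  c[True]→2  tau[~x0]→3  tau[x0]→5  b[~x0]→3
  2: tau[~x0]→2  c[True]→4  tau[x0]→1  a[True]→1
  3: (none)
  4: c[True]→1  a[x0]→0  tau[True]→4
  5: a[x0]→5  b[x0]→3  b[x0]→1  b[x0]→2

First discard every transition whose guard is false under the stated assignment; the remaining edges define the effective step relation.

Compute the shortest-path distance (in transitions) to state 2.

BFS to 2:
  L0 = {0}
  L1 = {1,5}
  L2 = {2,3}
depth(2)=2, e.g. c·c

Answer: 2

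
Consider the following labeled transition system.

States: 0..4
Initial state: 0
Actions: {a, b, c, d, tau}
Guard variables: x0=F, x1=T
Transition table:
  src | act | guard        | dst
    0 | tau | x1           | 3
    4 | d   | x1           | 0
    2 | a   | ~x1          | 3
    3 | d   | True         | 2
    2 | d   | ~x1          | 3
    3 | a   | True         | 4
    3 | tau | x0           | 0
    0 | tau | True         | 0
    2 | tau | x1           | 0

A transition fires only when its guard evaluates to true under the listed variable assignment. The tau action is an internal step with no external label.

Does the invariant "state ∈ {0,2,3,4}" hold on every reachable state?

Safe = {0,2,3,4}
Reachable = {0,2,3,4}
  0: safe
  2: safe
  3: safe
  4: safe

Answer: INVARIANT HOLDS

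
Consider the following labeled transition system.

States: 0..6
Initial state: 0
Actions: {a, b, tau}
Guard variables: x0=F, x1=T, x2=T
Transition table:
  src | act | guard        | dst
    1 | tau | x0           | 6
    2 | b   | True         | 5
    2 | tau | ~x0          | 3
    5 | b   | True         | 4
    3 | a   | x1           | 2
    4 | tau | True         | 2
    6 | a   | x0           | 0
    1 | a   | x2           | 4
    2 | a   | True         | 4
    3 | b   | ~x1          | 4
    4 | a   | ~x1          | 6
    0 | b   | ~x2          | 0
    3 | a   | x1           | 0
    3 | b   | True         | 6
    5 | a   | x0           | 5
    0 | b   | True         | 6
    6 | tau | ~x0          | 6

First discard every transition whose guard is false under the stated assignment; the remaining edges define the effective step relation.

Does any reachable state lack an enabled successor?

Answer: DEADLOCK-FREE

Analysis:
Reachable = {0,6}
  0: b→6  [deg 1]
  6: tau→6  [deg 1]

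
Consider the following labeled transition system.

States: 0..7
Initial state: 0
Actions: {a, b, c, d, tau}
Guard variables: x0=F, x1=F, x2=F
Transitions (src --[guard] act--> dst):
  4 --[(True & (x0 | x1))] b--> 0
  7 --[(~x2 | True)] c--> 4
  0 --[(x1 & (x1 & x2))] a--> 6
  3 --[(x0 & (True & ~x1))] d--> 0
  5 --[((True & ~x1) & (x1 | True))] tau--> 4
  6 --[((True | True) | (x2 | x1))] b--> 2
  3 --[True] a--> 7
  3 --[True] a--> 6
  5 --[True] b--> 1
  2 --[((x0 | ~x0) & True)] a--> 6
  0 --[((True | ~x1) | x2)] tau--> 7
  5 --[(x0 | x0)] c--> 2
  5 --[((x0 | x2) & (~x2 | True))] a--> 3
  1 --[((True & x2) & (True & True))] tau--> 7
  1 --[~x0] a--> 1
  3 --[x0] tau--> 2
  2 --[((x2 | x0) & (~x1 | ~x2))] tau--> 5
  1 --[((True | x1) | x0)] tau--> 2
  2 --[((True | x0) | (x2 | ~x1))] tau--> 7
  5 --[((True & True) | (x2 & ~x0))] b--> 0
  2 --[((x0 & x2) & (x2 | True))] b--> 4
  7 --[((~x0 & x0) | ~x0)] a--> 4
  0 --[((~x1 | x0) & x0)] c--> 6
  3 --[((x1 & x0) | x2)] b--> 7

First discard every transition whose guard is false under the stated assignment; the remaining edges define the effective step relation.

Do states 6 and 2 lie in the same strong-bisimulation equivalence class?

Answer: NOT BISIMILAR

Working:
Bisimulation quotient by refinement:
  π0 = {{0,1,2,3,4,5,6,7}}
  π1 = {{0},{1,2},{3},{4},{5},{6},{7}}
  π2 = {{0},{1},{2},{3},{4},{5},{6},{7}}
stable after 3 split(s): 8 block(s)
6∈{6}, 2∈{2}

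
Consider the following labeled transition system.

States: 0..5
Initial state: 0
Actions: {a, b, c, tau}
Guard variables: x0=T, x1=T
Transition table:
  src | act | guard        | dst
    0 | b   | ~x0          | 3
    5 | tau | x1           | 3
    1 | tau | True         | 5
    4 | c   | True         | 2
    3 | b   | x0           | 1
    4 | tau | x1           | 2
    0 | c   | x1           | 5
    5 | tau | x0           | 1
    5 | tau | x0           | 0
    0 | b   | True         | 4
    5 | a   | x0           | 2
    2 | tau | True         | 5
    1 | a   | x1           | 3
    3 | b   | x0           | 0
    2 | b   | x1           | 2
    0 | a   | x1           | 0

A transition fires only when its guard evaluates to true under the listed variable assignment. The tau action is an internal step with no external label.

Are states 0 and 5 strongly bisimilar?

Answer: NOT BISIMILAR

Analysis:
Compute ~ classes (split until stable):
  P[0] = {{0,1,2,3,4,5}}
  P[1] = {{0},{1,5},{2},{3},{4}}
  P[2] = {{0},{1},{2},{3},{4},{5}}
Fixed point at round 3; 6 class(es).
0∈{0}, 5∈{5}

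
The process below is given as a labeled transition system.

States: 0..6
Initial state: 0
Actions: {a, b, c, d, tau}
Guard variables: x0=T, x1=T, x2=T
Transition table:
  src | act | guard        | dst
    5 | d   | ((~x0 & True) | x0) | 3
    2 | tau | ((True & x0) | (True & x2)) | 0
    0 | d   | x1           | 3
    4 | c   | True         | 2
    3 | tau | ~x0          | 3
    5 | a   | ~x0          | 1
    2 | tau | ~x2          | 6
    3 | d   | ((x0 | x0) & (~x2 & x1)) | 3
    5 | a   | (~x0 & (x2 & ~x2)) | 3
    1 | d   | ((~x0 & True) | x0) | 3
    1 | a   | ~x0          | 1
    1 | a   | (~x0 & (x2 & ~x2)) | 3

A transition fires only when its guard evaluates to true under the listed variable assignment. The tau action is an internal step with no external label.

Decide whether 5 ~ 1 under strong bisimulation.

Answer: BISIMILAR

Analysis:
Refine partition for ~:
  π0 = {{0,1,2,3,4,5,6}}
  π1 = {{0,1,5},{2},{3,6},{4}}
Fixed point at round 2; 4 class(es).
class of 5: {0,1,5}; class of 1: {0,1,5}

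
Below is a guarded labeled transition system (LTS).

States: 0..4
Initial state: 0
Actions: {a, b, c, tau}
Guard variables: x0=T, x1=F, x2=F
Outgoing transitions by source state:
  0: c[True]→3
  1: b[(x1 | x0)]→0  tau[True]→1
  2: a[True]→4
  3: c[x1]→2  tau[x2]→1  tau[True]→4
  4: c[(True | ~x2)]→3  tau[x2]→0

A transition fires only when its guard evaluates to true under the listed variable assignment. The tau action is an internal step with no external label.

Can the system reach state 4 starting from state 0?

Guard filter leaves 6 enabled edge(s).
L0 = {0}
L1 = {3}  cumulative {0,3}
L2 = {4}  cumulative {0,3,4}
R = {0,3,4}
trace reaching 4: c·tau

Answer: REACHABLE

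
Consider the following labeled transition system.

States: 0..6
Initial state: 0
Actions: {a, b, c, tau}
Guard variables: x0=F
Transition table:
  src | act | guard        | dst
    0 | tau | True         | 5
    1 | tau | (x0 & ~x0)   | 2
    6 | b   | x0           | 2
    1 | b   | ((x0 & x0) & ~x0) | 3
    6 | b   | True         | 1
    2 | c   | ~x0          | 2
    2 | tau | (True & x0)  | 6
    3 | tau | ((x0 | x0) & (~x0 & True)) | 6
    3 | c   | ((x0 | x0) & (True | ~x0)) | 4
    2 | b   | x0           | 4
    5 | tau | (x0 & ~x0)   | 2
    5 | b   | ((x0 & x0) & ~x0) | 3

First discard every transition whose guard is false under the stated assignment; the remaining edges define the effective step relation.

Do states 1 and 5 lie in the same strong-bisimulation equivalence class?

Answer: BISIMILAR

Working:
Bisimulation quotient by refinement:
  round 0: {{0,1,2,3,4,5,6}}
  round 1: {{0},{1,3,4,5},{2},{6}}
4 equivalence class(es) (converged in 2)
class of 1: {1,3,4,5}; class of 5: {1,3,4,5}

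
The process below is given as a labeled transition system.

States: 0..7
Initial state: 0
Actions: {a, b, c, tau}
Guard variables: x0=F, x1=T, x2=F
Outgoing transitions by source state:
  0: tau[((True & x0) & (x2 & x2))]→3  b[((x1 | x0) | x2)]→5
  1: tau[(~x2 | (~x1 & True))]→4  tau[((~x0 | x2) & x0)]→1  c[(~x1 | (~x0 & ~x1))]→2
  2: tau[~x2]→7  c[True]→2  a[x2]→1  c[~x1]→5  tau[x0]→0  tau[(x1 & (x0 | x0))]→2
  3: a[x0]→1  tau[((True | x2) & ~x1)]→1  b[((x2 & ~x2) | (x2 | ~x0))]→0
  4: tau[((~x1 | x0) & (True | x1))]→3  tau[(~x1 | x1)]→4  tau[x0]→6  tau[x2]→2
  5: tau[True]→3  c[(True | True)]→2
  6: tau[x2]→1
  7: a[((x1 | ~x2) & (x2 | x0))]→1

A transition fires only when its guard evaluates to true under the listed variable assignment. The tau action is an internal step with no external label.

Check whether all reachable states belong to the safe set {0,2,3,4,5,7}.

Allowed set {0,2,3,4,5,7}
Reachable = {0,2,3,5,7}
  0: ok
  2: ok
  3: ok
  5: ok
  7: ok

Answer: INVARIANT HOLDS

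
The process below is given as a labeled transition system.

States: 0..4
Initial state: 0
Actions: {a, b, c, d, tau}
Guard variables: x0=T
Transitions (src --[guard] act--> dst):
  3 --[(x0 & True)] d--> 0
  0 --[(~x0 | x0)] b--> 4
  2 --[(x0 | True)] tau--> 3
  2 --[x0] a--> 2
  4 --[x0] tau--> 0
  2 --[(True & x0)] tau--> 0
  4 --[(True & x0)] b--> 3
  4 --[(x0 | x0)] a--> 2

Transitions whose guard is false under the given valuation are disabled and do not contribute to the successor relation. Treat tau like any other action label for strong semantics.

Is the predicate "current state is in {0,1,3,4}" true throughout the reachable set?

Answer: INVARIANT VIOLATED at state 2

Working:
Inv-set: {0,1,3,4}
Reach set: {0,2,3,4}
  0: ok
  2: VIOLATES
  3: ok
  4: ok
counterexample path to 2: b·a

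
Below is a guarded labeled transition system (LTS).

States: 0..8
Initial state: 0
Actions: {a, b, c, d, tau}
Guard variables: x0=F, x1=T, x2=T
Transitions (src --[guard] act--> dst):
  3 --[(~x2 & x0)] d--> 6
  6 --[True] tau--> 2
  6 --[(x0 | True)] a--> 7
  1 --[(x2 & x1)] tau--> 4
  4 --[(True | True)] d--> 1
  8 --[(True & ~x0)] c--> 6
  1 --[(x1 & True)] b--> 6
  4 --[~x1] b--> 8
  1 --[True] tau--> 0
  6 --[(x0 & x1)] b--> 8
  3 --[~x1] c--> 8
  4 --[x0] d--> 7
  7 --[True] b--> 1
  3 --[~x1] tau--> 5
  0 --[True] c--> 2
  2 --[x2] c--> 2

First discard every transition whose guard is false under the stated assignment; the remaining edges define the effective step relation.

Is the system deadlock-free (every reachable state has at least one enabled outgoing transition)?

R = {0,2}
  0: c→2  [1 exit(s)]
  2: c→2  [1 exit(s)]

Answer: DEADLOCK-FREE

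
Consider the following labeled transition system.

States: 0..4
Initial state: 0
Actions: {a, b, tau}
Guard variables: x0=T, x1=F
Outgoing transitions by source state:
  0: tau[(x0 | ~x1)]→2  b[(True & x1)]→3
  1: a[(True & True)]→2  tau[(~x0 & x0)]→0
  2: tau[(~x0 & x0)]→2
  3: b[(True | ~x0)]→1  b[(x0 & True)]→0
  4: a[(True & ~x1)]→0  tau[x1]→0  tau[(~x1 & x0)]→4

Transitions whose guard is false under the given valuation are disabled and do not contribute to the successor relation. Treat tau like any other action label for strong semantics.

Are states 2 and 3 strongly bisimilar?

Compute ~ classes (split until stable):
  P[0] = {{0,1,2,3,4}}
  P[1] = {{0},{1},{2},{3},{4}}
Fixed point at round 2; 5 class(es).
[2]={2}  [3]={3}

Answer: NOT BISIMILAR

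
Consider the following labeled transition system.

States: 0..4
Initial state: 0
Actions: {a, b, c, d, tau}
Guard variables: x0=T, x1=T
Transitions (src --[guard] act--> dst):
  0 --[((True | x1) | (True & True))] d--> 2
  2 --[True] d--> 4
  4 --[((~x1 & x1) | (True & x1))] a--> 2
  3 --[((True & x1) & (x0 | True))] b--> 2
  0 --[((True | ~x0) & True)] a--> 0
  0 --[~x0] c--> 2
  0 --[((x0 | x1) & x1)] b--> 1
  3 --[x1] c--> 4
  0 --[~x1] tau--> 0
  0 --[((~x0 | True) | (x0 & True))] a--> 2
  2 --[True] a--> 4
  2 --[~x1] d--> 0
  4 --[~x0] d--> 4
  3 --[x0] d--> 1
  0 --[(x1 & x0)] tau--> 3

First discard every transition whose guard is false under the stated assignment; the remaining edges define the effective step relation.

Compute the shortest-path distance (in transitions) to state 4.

Breadth-first toward 4:
  Layer 0: {0}
  Layer 1: {1,2,3}
  Layer 2: {4}
first hit 4 at d=2 via a·a

Answer: 2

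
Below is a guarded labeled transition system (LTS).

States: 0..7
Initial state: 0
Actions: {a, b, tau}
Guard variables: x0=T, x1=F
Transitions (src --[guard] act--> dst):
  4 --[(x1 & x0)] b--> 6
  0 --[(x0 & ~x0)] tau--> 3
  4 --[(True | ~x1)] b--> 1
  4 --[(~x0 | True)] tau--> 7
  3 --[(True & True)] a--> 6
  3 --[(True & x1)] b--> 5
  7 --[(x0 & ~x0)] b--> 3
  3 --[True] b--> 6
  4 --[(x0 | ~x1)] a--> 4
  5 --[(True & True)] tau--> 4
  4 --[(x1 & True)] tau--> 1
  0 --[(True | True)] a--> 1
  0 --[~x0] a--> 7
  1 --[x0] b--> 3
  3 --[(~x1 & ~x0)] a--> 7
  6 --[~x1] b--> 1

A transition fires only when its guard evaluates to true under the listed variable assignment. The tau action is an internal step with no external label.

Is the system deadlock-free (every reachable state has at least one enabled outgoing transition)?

Reach set: {0,1,3,6}
  0: a→1  [deg 1]
  1: b→3  [deg 1]
  3: a→6  b→6  [deg 2]
  6: b→1  [deg 1]

Answer: DEADLOCK-FREE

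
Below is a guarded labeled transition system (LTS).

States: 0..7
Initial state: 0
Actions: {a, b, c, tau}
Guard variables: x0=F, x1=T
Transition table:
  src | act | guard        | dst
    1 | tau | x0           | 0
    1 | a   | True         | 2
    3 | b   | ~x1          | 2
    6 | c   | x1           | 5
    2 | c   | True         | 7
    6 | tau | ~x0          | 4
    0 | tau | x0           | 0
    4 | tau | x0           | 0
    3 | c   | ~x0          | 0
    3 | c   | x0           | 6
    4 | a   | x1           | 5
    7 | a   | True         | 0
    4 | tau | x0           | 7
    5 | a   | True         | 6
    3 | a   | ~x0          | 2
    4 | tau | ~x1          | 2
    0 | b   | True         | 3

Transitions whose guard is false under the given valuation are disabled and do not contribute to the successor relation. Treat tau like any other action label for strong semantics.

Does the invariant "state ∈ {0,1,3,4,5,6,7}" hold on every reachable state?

Answer: INVARIANT VIOLATED at state 2

Analysis:
Allowed set {0,1,3,4,5,6,7}
R = {0,2,3,7}
  0: safe
  2: outside
  3: safe
  7: safe
witness against invariant: b·a → 2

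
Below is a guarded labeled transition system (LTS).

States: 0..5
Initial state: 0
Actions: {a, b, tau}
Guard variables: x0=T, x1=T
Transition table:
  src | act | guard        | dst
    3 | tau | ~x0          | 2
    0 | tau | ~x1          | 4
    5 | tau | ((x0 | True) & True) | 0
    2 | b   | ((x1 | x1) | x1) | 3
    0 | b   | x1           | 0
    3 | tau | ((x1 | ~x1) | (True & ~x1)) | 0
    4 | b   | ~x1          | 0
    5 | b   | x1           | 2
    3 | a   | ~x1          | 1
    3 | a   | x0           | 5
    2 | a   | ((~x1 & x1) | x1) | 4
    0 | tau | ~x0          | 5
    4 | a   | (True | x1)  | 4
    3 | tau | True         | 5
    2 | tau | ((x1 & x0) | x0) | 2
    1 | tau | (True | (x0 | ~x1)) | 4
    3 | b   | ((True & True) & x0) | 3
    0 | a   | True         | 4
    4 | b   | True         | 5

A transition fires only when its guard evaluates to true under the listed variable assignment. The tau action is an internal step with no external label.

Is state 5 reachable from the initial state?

Guard filter leaves 14 enabled edge(s).
Layer 0: {0}
Layer 1: {4}  cumulative {0,4}
Layer 2: {5}  cumulative {0,4,5}
Layer 3: {2}  cumulative {0,2,4,5}
Layer 4: {3}  cumulative {0,2,3,4,5}
R = {0,2,3,4,5}
trace reaching 5: a·b

Answer: REACHABLE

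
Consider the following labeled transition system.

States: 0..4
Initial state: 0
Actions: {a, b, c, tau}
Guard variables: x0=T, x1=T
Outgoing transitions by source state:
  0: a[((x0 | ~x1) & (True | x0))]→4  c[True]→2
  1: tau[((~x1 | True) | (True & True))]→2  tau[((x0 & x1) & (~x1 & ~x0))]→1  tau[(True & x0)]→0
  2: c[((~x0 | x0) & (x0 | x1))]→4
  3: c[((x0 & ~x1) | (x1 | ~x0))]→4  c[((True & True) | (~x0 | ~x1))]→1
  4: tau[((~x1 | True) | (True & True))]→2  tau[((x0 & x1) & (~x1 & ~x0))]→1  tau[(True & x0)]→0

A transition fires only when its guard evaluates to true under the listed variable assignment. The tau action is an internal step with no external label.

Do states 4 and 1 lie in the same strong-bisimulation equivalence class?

Answer: BISIMILAR

Trace:
Compute ~ classes (split until stable):
  round 0: {{0,1,2,3,4}}
  round 1: {{0},{1,4},{2,3}}
3 equivalence class(es) (converged in 2)
[4]={1,4}  [1]={1,4}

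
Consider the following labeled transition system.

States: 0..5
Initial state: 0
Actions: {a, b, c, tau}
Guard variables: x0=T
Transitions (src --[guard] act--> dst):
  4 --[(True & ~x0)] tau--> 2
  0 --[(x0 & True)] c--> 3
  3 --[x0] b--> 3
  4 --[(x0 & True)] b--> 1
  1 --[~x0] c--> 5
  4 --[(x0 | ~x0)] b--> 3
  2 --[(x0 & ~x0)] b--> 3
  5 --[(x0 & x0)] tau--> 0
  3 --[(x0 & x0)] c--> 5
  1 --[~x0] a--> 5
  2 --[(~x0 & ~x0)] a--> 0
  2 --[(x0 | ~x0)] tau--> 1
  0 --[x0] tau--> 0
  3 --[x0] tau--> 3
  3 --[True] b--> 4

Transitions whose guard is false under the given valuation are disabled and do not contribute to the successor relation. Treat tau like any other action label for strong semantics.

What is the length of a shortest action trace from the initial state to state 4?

Layered search for 4:
  Layer 0: {0}
  Layer 1: {3}
  Layer 2: {4,5}
depth(4)=2, e.g. c·b

Answer: 2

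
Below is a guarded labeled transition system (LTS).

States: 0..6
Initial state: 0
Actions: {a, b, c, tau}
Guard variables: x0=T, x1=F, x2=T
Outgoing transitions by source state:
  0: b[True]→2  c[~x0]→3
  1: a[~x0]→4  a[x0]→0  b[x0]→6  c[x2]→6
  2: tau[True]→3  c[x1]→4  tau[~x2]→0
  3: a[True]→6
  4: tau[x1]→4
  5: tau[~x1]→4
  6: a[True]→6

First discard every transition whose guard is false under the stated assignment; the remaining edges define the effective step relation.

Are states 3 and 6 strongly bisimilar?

Answer: BISIMILAR

Analysis:
Bisimulation quotient by refinement:
  π0 = {{0,1,2,3,4,5,6}}
  π1 = {{0},{1},{2,5},{3,6},{4}}
  π2 = {{0},{1},{2},{3,6},{4},{5}}
stable after 3 split(s): 6 block(s)
[3]={3,6}  [6]={3,6}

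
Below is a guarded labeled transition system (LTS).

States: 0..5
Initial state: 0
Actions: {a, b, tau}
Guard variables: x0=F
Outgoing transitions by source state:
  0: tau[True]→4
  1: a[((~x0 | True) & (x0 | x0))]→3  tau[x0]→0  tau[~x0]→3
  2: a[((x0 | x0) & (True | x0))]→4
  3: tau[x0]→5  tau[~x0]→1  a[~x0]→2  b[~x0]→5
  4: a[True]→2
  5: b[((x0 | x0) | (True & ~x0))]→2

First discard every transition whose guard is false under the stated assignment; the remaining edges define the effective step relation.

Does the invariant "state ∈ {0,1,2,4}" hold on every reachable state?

Answer: INVARIANT HOLDS

Analysis:
Allowed set {0,1,2,4}
R = {0,2,4}
  0: ok
  2: ok
  4: ok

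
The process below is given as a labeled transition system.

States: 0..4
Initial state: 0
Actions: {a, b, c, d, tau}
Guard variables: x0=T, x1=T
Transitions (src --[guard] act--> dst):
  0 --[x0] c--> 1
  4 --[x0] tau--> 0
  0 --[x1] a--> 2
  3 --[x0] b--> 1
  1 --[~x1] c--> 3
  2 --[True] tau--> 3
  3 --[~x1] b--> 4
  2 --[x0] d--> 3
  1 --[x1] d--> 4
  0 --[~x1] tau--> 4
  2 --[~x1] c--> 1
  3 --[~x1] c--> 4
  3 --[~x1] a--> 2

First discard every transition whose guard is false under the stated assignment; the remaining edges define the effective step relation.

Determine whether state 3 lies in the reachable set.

Answer: REACHABLE

Working:
Guard filter leaves 7 enabled edge(s).
Layer 0: {0}
Layer 1: {1,2}  total {0,1,2}
Layer 2: {3,4}  total {0,1,2,3,4}
Reachable = {0,1,2,3,4}
trace reaching 3: a·tau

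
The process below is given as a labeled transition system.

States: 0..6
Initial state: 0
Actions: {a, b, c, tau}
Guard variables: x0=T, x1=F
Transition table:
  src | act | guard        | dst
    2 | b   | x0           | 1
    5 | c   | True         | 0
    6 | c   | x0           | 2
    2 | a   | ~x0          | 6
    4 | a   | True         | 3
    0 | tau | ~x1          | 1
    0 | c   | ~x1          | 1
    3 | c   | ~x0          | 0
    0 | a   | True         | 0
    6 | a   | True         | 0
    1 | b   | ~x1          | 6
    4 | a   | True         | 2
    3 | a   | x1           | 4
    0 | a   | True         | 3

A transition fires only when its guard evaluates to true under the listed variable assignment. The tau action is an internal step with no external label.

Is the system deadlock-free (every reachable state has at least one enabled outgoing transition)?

Answer: DEADLOCK at state 3

Working:
R = {0,1,2,3,6}
  0: a→0  a→3  c→1  tau→1  [deg 4]
  1: b→6  [deg 1]
  2: b→1  [deg 1]
  3: ∅  [STUCK]
  6: a→0  c→2  [deg 2]
Path to 3: a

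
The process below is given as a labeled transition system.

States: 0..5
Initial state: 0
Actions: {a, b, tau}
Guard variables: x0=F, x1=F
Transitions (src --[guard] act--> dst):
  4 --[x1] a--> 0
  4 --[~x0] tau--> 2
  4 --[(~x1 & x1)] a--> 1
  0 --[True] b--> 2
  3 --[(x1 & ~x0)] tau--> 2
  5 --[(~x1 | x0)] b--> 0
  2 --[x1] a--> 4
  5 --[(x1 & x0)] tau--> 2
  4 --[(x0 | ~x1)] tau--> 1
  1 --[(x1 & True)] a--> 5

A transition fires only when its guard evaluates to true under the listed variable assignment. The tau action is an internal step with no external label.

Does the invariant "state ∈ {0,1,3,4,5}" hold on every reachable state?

Answer: INVARIANT VIOLATED at state 2

Working:
Allowed set {0,1,3,4,5}
R = {0,2}
  0: safe
  2: ✗ unsafe
reach 2 via b — violates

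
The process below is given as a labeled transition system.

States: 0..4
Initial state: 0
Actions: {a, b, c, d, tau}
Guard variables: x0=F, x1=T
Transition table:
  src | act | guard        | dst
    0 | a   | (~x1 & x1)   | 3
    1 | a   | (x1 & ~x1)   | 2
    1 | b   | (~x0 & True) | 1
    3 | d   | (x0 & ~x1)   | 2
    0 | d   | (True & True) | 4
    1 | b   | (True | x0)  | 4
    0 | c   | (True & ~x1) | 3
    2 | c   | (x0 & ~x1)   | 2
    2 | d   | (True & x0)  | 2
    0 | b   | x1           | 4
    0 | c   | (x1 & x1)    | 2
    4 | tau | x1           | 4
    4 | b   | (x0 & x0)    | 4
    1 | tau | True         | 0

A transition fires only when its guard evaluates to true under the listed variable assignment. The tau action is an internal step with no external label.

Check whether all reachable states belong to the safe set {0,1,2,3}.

Inv-set: {0,1,2,3}
Reach set: {0,2,4}
  0: ok
  2: ok
  4: ✗ unsafe
reach 4 via d — violates

Answer: INVARIANT VIOLATED at state 4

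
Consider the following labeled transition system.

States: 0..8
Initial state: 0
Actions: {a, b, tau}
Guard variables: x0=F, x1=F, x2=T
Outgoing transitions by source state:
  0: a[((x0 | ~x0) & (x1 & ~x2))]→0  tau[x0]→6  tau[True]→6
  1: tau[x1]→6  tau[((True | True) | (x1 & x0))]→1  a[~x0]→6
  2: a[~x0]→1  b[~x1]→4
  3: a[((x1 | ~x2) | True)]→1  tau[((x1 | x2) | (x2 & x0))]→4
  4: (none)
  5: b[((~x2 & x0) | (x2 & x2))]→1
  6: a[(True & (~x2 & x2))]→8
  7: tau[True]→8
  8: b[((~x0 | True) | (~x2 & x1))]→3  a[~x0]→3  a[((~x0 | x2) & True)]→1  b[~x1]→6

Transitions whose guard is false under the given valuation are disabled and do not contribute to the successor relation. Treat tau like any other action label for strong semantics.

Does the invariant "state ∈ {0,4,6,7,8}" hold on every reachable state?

Answer: INVARIANT HOLDS

Trace:
Allowed set {0,4,6,7,8}
R = {0,6}
  0: ok
  6: ok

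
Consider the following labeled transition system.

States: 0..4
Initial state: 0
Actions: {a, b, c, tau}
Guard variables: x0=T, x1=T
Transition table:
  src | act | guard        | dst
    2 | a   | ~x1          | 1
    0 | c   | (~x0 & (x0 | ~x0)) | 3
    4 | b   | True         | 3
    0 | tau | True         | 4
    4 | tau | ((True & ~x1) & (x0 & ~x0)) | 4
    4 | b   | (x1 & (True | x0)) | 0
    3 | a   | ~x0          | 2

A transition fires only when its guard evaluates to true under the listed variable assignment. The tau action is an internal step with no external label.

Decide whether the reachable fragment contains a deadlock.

Reachable = {0,3,4}
  0: tau→4  [1 exit(s)]
  3: ∅  [no exit]
  4: b→0  b→3  [2 exit(s)]
witness 3: tau·b

Answer: DEADLOCK at state 3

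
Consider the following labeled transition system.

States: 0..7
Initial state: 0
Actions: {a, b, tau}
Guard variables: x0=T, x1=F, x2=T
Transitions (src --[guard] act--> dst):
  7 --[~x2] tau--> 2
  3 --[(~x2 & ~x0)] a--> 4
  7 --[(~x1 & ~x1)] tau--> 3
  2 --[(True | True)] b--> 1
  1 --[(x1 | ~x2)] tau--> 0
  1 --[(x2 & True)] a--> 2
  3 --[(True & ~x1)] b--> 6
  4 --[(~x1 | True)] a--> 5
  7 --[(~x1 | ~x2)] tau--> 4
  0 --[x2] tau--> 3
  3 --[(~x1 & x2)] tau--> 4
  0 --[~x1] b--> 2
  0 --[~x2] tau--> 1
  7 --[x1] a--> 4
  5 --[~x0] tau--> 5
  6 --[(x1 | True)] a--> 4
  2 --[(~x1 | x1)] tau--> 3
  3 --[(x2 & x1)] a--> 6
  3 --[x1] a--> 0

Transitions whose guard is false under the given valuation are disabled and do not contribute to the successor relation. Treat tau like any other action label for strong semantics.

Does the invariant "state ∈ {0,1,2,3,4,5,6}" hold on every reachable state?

Answer: INVARIANT HOLDS

Working:
Safe = {0,1,2,3,4,5,6}
R = {0,1,2,3,4,5,6}
  0: ok
  1: ok
  2: ok
  3: ok
  4: ok
  5: ok
  6: ok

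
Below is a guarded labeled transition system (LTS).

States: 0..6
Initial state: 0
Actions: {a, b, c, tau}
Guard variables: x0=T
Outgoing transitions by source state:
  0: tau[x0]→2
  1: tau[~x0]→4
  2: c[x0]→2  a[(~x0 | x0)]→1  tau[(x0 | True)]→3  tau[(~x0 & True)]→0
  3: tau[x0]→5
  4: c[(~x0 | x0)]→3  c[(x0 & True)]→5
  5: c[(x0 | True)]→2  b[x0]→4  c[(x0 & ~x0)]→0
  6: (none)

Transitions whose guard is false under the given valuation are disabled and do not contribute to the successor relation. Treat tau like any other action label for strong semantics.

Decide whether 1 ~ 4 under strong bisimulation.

Bisimulation quotient by refinement:
  round 0: {{0,1,2,3,4,5,6}}
  round 1: {{0,3},{1,6},{2},{4},{5}}
  round 2: {{0},{1,6},{2},{3},{4},{5}}
stable after 3 split(s): 6 block(s)
1∈{1,6}, 4∈{4}

Answer: NOT BISIMILAR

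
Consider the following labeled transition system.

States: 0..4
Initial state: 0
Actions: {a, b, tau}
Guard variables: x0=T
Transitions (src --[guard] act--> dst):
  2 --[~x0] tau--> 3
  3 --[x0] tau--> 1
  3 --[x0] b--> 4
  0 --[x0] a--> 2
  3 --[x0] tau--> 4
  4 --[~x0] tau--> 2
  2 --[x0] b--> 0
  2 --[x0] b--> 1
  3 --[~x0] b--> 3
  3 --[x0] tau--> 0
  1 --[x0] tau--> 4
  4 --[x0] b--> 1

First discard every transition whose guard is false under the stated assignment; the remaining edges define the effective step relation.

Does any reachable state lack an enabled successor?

Answer: DEADLOCK-FREE

Working:
Reachable = {0,1,2,4}
  0: a→2  [deg 1]
  1: tau→4  [deg 1]
  2: b→0  b→1  [deg 2]
  4: b→1  [deg 1]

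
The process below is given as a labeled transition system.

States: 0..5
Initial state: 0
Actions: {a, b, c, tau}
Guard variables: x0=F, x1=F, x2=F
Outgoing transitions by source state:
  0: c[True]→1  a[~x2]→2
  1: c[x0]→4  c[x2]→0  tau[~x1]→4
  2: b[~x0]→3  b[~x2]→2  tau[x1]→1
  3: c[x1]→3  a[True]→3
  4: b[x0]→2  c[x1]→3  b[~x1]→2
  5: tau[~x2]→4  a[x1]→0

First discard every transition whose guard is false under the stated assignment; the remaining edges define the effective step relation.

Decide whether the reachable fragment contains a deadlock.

Answer: DEADLOCK-FREE

Trace:
Reach set: {0,1,2,3,4}
  0: a→2  c→1  [deg 2]
  1: tau→4  [deg 1]
  2: b→2  b→3  [deg 2]
  3: a→3  [deg 1]
  4: b→2  [deg 1]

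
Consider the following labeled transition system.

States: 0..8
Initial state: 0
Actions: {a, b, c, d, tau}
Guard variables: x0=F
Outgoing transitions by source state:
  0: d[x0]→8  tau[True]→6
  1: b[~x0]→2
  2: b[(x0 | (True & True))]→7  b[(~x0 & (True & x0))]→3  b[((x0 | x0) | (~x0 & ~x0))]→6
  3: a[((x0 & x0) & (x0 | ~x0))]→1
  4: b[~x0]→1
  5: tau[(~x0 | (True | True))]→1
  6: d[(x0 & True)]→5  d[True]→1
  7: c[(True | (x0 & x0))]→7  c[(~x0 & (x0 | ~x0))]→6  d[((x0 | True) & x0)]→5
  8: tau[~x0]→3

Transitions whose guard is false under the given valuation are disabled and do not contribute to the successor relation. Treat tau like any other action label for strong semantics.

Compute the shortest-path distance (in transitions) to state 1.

Answer: 2

Analysis:
Breadth-first toward 1:
  L0 = {0}
  L1 = {6}
  L2 = {1}
1 enters at depth 2; path tau·d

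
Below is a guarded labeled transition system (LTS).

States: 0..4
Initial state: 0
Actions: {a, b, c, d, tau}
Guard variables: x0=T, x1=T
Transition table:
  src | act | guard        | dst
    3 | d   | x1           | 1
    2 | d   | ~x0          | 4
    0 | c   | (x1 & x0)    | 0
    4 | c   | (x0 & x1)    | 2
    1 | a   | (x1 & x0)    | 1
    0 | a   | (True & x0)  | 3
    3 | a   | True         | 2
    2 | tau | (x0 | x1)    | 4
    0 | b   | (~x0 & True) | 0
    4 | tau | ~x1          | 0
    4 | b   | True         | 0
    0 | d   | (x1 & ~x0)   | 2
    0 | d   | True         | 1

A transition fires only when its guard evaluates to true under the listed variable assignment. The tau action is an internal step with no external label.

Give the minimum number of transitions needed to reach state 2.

Answer: 2

Analysis:
Layered search for 2:
  Layer 0: {0}
  Layer 1: {1,3}
  Layer 2: {2}
first hit 2 at d=2 via a·a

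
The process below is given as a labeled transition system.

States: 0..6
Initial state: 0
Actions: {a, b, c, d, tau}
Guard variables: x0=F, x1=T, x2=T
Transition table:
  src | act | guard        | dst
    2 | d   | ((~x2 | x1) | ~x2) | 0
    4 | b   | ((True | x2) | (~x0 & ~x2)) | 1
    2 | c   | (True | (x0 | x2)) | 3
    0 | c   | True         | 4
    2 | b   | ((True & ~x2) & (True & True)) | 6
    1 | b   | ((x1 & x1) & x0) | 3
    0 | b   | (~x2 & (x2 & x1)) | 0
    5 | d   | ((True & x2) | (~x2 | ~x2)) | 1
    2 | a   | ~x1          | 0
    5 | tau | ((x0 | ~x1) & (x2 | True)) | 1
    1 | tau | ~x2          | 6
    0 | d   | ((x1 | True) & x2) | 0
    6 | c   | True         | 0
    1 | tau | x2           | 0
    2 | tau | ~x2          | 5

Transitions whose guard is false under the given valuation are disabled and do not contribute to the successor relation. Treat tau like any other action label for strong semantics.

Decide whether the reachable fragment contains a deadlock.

Answer: DEADLOCK-FREE

Trace:
R = {0,1,4}
  0: c→4  d→0  [2 out]
  1: tau→0  [1 out]
  4: b→1  [1 out]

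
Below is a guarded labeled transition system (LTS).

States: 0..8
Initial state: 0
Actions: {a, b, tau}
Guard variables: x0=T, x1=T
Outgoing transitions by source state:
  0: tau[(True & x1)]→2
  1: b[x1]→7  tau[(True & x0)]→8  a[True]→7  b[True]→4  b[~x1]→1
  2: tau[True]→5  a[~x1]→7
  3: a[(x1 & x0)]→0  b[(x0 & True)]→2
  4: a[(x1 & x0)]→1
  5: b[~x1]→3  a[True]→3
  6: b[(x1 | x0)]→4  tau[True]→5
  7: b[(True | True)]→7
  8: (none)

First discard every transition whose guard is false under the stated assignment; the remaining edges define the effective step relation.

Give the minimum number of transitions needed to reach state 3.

Answer: 3

Trace:
Breadth-first toward 3:
  Layer 0: {0}
  Layer 1: {2}
  Layer 2: {5}
  Layer 3: {3}
depth(3)=3, e.g. tau·tau·a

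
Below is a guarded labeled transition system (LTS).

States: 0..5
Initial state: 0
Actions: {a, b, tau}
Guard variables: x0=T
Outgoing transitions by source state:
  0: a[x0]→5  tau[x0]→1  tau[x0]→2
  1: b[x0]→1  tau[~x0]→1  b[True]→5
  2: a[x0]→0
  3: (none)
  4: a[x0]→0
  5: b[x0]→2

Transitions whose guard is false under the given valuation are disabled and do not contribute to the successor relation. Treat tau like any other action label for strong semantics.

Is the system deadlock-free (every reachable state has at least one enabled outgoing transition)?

Reach set: {0,1,2,5}
  0: a→5  tau→1  tau→2  [3 out]
  1: b→1  b→5  [2 out]
  2: a→0  [1 out]
  5: b→2  [1 out]

Answer: DEADLOCK-FREE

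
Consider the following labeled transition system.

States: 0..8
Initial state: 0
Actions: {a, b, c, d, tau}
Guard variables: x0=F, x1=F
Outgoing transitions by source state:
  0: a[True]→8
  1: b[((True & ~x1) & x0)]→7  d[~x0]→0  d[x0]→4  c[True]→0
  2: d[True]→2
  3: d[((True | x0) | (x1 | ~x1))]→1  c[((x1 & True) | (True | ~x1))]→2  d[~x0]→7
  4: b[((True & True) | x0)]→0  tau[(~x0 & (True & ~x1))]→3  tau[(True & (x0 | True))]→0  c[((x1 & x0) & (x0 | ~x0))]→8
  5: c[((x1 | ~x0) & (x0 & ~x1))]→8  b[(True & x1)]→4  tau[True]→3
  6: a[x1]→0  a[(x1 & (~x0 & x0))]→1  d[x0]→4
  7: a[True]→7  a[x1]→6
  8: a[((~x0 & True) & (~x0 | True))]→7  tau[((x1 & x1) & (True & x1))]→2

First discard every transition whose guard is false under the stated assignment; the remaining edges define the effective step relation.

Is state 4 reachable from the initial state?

13 transition(s) survive guard evaluation.
depth 0: {0}
depth 1: {8}  cumulative {0,8}
depth 2: {7}  cumulative {0,7,8}
R = {0,7,8}

Answer: UNREACHABLE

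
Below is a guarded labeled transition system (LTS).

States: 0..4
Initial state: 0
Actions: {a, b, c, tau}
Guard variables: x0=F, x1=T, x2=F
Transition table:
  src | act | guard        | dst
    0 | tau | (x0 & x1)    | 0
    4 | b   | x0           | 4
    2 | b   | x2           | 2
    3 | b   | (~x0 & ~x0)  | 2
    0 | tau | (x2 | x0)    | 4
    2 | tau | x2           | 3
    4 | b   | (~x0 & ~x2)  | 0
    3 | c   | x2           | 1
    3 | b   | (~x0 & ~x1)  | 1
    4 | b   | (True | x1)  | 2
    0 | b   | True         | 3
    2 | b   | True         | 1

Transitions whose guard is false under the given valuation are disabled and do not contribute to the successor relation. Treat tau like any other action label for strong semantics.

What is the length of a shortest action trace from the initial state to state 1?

Answer: 3

Working:
Layered search for 1:
  L0 = {0}
  L1 = {3}
  L2 = {2}
  L3 = {1}
1 enters at depth 3; path b·b·b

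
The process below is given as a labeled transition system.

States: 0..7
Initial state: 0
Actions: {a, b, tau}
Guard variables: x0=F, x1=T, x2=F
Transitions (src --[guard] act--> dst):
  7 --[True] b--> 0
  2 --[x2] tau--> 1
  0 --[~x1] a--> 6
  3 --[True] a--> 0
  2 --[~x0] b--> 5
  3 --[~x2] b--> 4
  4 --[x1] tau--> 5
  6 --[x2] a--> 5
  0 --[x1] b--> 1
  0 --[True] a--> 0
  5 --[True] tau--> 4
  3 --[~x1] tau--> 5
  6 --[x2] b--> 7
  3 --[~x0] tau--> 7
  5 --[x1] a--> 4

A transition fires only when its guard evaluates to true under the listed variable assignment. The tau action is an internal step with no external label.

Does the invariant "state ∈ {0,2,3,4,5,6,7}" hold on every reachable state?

Safe = {0,2,3,4,5,6,7}
R = {0,1}
  0: safe
  1: VIOLATES
counterexample path to 1: b

Answer: INVARIANT VIOLATED at state 1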